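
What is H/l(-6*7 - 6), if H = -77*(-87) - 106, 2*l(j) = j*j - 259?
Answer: 13186/2045 ≈ 6.4479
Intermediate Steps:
l(j) = -259/2 + j**2/2 (l(j) = (j*j - 259)/2 = (j**2 - 259)/2 = (-259 + j**2)/2 = -259/2 + j**2/2)
H = 6593 (H = 6699 - 106 = 6593)
H/l(-6*7 - 6) = 6593/(-259/2 + (-6*7 - 6)**2/2) = 6593/(-259/2 + (-42 - 6)**2/2) = 6593/(-259/2 + (1/2)*(-48)**2) = 6593/(-259/2 + (1/2)*2304) = 6593/(-259/2 + 1152) = 6593/(2045/2) = 6593*(2/2045) = 13186/2045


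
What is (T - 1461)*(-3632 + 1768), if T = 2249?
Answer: -1468832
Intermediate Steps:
(T - 1461)*(-3632 + 1768) = (2249 - 1461)*(-3632 + 1768) = 788*(-1864) = -1468832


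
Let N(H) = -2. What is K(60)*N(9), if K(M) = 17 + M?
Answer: -154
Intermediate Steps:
K(60)*N(9) = (17 + 60)*(-2) = 77*(-2) = -154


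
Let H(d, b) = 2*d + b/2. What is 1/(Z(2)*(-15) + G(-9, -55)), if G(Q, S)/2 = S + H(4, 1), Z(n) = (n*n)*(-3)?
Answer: 1/87 ≈ 0.011494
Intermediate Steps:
H(d, b) = b/2 + 2*d (H(d, b) = 2*d + b/2 = b/2 + 2*d)
Z(n) = -3*n² (Z(n) = n²*(-3) = -3*n²)
G(Q, S) = 17 + 2*S (G(Q, S) = 2*(S + ((½)*1 + 2*4)) = 2*(S + (½ + 8)) = 2*(S + 17/2) = 2*(17/2 + S) = 17 + 2*S)
1/(Z(2)*(-15) + G(-9, -55)) = 1/(-3*2²*(-15) + (17 + 2*(-55))) = 1/(-3*4*(-15) + (17 - 110)) = 1/(-12*(-15) - 93) = 1/(180 - 93) = 1/87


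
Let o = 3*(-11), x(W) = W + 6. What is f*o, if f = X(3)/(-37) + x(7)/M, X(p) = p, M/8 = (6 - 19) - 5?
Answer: 10043/1776 ≈ 5.6548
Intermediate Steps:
M = -144 (M = 8*((6 - 19) - 5) = 8*(-13 - 5) = 8*(-18) = -144)
x(W) = 6 + W
o = -33
f = -913/5328 (f = 3/(-37) + (6 + 7)/(-144) = 3*(-1/37) + 13*(-1/144) = -3/37 - 13/144 = -913/5328 ≈ -0.17136)
f*o = -913/5328*(-33) = 10043/1776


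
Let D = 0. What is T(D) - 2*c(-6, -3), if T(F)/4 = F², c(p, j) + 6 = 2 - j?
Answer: 2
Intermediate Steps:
c(p, j) = -4 - j (c(p, j) = -6 + (2 - j) = -4 - j)
T(F) = 4*F²
T(D) - 2*c(-6, -3) = 4*0² - 2*(-4 - 1*(-3)) = 4*0 - 2*(-4 + 3) = 0 - 2*(-1) = 0 + 2 = 2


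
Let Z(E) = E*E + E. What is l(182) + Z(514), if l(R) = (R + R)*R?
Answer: 330958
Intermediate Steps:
l(R) = 2*R² (l(R) = (2*R)*R = 2*R²)
Z(E) = E + E² (Z(E) = E² + E = E + E²)
l(182) + Z(514) = 2*182² + 514*(1 + 514) = 2*33124 + 514*515 = 66248 + 264710 = 330958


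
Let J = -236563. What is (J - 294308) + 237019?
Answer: -293852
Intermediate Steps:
(J - 294308) + 237019 = (-236563 - 294308) + 237019 = -530871 + 237019 = -293852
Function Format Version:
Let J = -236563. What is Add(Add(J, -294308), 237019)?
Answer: -293852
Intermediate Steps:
Add(Add(J, -294308), 237019) = Add(Add(-236563, -294308), 237019) = Add(-530871, 237019) = -293852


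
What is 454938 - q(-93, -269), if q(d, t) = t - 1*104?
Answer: 455311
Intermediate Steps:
q(d, t) = -104 + t (q(d, t) = t - 104 = -104 + t)
454938 - q(-93, -269) = 454938 - (-104 - 269) = 454938 - 1*(-373) = 454938 + 373 = 455311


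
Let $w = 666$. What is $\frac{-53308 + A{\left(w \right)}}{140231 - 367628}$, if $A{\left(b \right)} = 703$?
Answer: $\frac{17535}{75799} \approx 0.23134$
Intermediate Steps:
$\frac{-53308 + A{\left(w \right)}}{140231 - 367628} = \frac{-53308 + 703}{140231 - 367628} = - \frac{52605}{-227397} = \left(-52605\right) \left(- \frac{1}{227397}\right) = \frac{17535}{75799}$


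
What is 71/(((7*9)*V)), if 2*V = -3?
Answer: -142/189 ≈ -0.75132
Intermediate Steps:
V = -3/2 (V = (1/2)*(-3) = -3/2 ≈ -1.5000)
71/(((7*9)*V)) = 71/(((7*9)*(-3/2))) = 71/((63*(-3/2))) = 71/(-189/2) = 71*(-2/189) = -142/189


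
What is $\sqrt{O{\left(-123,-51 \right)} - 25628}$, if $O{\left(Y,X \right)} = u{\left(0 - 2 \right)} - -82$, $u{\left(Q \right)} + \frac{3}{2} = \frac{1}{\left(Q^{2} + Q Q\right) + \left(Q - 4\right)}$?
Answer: $i \sqrt{25547} \approx 159.83 i$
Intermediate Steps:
$u{\left(Q \right)} = - \frac{3}{2} + \frac{1}{-4 + Q + 2 Q^{2}}$ ($u{\left(Q \right)} = - \frac{3}{2} + \frac{1}{\left(Q^{2} + Q Q\right) + \left(Q - 4\right)} = - \frac{3}{2} + \frac{1}{\left(Q^{2} + Q^{2}\right) + \left(Q - 4\right)} = - \frac{3}{2} + \frac{1}{2 Q^{2} + \left(-4 + Q\right)} = - \frac{3}{2} + \frac{1}{-4 + Q + 2 Q^{2}}$)
$O{\left(Y,X \right)} = 81$ ($O{\left(Y,X \right)} = \frac{14 - 6 \left(0 - 2\right)^{2} - 3 \left(0 - 2\right)}{2 \left(-4 + \left(0 - 2\right) + 2 \left(0 - 2\right)^{2}\right)} - -82 = \frac{14 - 6 \left(0 - 2\right)^{2} - 3 \left(0 - 2\right)}{2 \left(-4 + \left(0 - 2\right) + 2 \left(0 - 2\right)^{2}\right)} + 82 = \frac{14 - 6 \left(-2\right)^{2} - -6}{2 \left(-4 - 2 + 2 \left(-2\right)^{2}\right)} + 82 = \frac{14 - 24 + 6}{2 \left(-4 - 2 + 2 \cdot 4\right)} + 82 = \frac{14 - 24 + 6}{2 \left(-4 - 2 + 8\right)} + 82 = \frac{1}{2} \cdot \frac{1}{2} \left(-4\right) + 82 = -1 + 82 = 81$)
$\sqrt{O{\left(-123,-51 \right)} - 25628} = \sqrt{81 - 25628} = \sqrt{-25547} = i \sqrt{25547}$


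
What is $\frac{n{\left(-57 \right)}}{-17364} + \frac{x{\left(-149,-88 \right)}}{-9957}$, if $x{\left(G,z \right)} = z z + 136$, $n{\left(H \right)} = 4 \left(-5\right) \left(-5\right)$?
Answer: $- \frac{3828445}{4802593} \approx -0.79716$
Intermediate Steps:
$n{\left(H \right)} = 100$ ($n{\left(H \right)} = \left(-20\right) \left(-5\right) = 100$)
$x{\left(G,z \right)} = 136 + z^{2}$ ($x{\left(G,z \right)} = z^{2} + 136 = 136 + z^{2}$)
$\frac{n{\left(-57 \right)}}{-17364} + \frac{x{\left(-149,-88 \right)}}{-9957} = \frac{100}{-17364} + \frac{136 + \left(-88\right)^{2}}{-9957} = 100 \left(- \frac{1}{17364}\right) + \left(136 + 7744\right) \left(- \frac{1}{9957}\right) = - \frac{25}{4341} + 7880 \left(- \frac{1}{9957}\right) = - \frac{25}{4341} - \frac{7880}{9957} = - \frac{3828445}{4802593}$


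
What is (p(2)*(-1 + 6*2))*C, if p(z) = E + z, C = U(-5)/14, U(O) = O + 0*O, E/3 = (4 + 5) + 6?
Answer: -2585/14 ≈ -184.64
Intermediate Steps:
E = 45 (E = 3*((4 + 5) + 6) = 3*(9 + 6) = 3*15 = 45)
U(O) = O (U(O) = O + 0 = O)
C = -5/14 ≈ -0.35714
p(z) = 45 + z
(p(2)*(-1 + 6*2))*C = ((45 + 2)*(-1 + 6*2))*(-5/14) = (47*(-1 + 12))*(-5/14) = (47*11)*(-5/14) = 517*(-5/14) = -2585/14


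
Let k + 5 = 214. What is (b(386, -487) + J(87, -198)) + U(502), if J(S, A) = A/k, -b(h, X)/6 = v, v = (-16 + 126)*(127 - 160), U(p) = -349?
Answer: 407171/19 ≈ 21430.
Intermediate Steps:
k = 209 (k = -5 + 214 = 209)
v = -3630 (v = 110*(-33) = -3630)
b(h, X) = 21780 (b(h, X) = -6*(-3630) = 21780)
J(S, A) = A/209
(b(386, -487) + J(87, -198)) + U(502) = (21780 + (1/209)*(-198)) - 349 = (21780 - 18/19) - 349 = 413802/19 - 349 = 407171/19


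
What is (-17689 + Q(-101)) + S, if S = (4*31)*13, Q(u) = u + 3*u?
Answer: -16481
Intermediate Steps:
Q(u) = 4*u
S = 1612 (S = 124*13 = 1612)
(-17689 + Q(-101)) + S = (-17689 + 4*(-101)) + 1612 = (-17689 - 404) + 1612 = -18093 + 1612 = -16481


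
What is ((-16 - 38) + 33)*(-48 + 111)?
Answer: -1323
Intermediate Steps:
((-16 - 38) + 33)*(-48 + 111) = (-54 + 33)*63 = -21*63 = -1323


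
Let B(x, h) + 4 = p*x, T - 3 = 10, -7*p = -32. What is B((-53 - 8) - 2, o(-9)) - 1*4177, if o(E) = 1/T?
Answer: -4469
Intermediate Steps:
p = 32/7 (p = -⅐*(-32) = 32/7 ≈ 4.5714)
T = 13 (T = 3 + 10 = 13)
o(E) = 1/13
B(x, h) = -4 + 32*x/7
B((-53 - 8) - 2, o(-9)) - 1*4177 = (-4 + 32*((-53 - 8) - 2)/7) - 1*4177 = (-4 + 32*(-61 - 2)/7) - 4177 = (-4 + (32/7)*(-63)) - 4177 = (-4 - 288) - 4177 = -292 - 4177 = -4469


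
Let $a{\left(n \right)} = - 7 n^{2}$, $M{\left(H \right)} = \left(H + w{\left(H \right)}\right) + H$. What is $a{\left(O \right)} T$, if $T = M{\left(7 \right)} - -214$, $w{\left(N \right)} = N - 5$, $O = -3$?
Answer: $-14490$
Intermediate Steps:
$w{\left(N \right)} = -5 + N$
$M{\left(H \right)} = -5 + 3 H$ ($M{\left(H \right)} = \left(H + \left(-5 + H\right)\right) + H = \left(-5 + 2 H\right) + H = -5 + 3 H$)
$T = 230$ ($T = \left(-5 + 3 \cdot 7\right) - -214 = \left(-5 + 21\right) + 214 = 16 + 214 = 230$)
$a{\left(O \right)} T = - 7 \left(-3\right)^{2} \cdot 230 = \left(-7\right) 9 \cdot 230 = \left(-63\right) 230 = -14490$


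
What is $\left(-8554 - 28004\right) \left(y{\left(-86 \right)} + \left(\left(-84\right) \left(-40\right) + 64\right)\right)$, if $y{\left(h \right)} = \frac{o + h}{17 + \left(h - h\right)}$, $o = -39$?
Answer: $- \frac{2123398314}{17} \approx -1.2491 \cdot 10^{8}$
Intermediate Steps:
$y{\left(h \right)} = - \frac{39}{17} + \frac{h}{17}$ ($y{\left(h \right)} = \frac{-39 + h}{17 + \left(h - h\right)} = \frac{-39 + h}{17 + 0} = \frac{-39 + h}{17} = \left(-39 + h\right) \frac{1}{17} = - \frac{39}{17} + \frac{h}{17}$)
$\left(-8554 - 28004\right) \left(y{\left(-86 \right)} + \left(\left(-84\right) \left(-40\right) + 64\right)\right) = \left(-8554 - 28004\right) \left(\left(- \frac{39}{17} + \frac{1}{17} \left(-86\right)\right) + \left(\left(-84\right) \left(-40\right) + 64\right)\right) = - 36558 \left(\left(- \frac{39}{17} - \frac{86}{17}\right) + \left(3360 + 64\right)\right) = - 36558 \left(- \frac{125}{17} + 3424\right) = \left(-36558\right) \frac{58083}{17} = - \frac{2123398314}{17}$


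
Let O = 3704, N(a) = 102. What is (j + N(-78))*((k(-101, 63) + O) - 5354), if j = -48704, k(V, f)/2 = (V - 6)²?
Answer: -1032695296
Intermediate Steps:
k(V, f) = 2*(-6 + V)² (k(V, f) = 2*(V - 6)² = 2*(-6 + V)²)
(j + N(-78))*((k(-101, 63) + O) - 5354) = (-48704 + 102)*((2*(-6 - 101)² + 3704) - 5354) = -48602*((2*(-107)² + 3704) - 5354) = -48602*((2*11449 + 3704) - 5354) = -48602*((22898 + 3704) - 5354) = -48602*(26602 - 5354) = -48602*21248 = -1032695296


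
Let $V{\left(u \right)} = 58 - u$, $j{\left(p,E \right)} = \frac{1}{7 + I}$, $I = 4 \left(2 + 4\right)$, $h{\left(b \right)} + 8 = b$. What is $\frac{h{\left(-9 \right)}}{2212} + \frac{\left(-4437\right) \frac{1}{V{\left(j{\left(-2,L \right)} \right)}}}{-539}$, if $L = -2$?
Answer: $\frac{13704193}{102024076} \approx 0.13432$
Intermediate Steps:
$h{\left(b \right)} = -8 + b$
$I = 24$ ($I = 4 \cdot 6 = 24$)
$j{\left(p,E \right)} = \frac{1}{31}$ ($j{\left(p,E \right)} = \frac{1}{7 + 24} = \frac{1}{31}$)
$\frac{h{\left(-9 \right)}}{2212} + \frac{\left(-4437\right) \frac{1}{V{\left(j{\left(-2,L \right)} \right)}}}{-539} = \frac{-8 - 9}{2212} + \frac{\left(-4437\right) \frac{1}{58 - \frac{1}{31}}}{-539} = \left(-17\right) \frac{1}{2212} + - \frac{4437}{58 - \frac{1}{31}} \left(- \frac{1}{539}\right) = - \frac{17}{2212} + - \frac{4437}{\frac{1797}{31}} \left(- \frac{1}{539}\right) = - \frac{17}{2212} + \left(-4437\right) \frac{31}{1797} \left(- \frac{1}{539}\right) = - \frac{17}{2212} - - \frac{45849}{322861} = - \frac{17}{2212} + \frac{45849}{322861} = \frac{13704193}{102024076}$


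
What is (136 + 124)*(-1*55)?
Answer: -14300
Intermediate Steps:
(136 + 124)*(-1*55) = 260*(-55) = -14300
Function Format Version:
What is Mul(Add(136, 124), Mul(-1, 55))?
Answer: -14300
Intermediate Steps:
Mul(Add(136, 124), Mul(-1, 55)) = Mul(260, -55) = -14300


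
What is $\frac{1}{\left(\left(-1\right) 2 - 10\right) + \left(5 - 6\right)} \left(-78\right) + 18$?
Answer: $24$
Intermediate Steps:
$\frac{1}{\left(\left(-1\right) 2 - 10\right) + \left(5 - 6\right)} \left(-78\right) + 18 = \frac{1}{\left(-2 - 10\right) + \left(5 - 6\right)} \left(-78\right) + 18 = \frac{1}{-12 - 1} \left(-78\right) + 18 = \frac{1}{-13} \left(-78\right) + 18 = \left(- \frac{1}{13}\right) \left(-78\right) + 18 = 6 + 18 = 24$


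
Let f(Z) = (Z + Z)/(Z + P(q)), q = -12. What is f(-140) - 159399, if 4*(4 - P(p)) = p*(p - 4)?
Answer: -3666142/23 ≈ -1.5940e+5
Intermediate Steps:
P(p) = 4 - p*(-4 + p)/4 (P(p) = 4 - p*(p - 4)/4 = 4 - p*(-4 + p)/4)
f(Z) = 2*Z/(-44 + Z) (f(Z) = (Z + Z)/(Z + (4 - 12 - 1/4*(-12)**2)) = (2*Z)/(Z + (4 - 12 - 1/4*144)) = (2*Z)/(Z + (4 - 12 - 36)) = (2*Z)/(Z - 44) = (2*Z)/(-44 + Z) = 2*Z/(-44 + Z))
f(-140) - 159399 = 2*(-140)/(-44 - 140) - 159399 = 2*(-140)/(-184) - 159399 = 2*(-140)*(-1/184) - 159399 = 35/23 - 159399 = -3666142/23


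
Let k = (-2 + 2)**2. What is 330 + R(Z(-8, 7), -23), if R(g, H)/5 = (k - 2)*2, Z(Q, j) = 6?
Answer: 310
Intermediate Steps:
k = 0 (k = 0**2 = 0)
R(g, H) = -20 (R(g, H) = 5*((0 - 2)*2) = 5*(-2*2) = 5*(-4) = -20)
330 + R(Z(-8, 7), -23) = 330 - 20 = 310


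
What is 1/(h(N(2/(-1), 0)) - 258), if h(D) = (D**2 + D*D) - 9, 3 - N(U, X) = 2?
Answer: -1/265 ≈ -0.0037736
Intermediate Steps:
N(U, X) = 1 (N(U, X) = 3 - 1*2 = 3 - 2 = 1)
h(D) = -9 + 2*D**2 (h(D) = (D**2 + D**2) - 9 = 2*D**2 - 9 = -9 + 2*D**2)
1/(h(N(2/(-1), 0)) - 258) = 1/((-9 + 2*1**2) - 258) = 1/((-9 + 2*1) - 258) = 1/((-9 + 2) - 258) = 1/(-7 - 258) = 1/(-265) = -1/265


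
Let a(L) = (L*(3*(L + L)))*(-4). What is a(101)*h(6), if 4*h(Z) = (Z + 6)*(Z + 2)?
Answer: -5875776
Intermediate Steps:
a(L) = -24*L² (a(L) = (L*(3*(2*L)))*(-4) = (L*(6*L))*(-4) = (6*L²)*(-4) = -24*L²)
h(Z) = (2 + Z)*(6 + Z)/4 (h(Z) = ((Z + 6)*(Z + 2))/4 = ((6 + Z)*(2 + Z))/4 = ((2 + Z)*(6 + Z))/4 = (2 + Z)*(6 + Z)/4)
a(101)*h(6) = (-24*101²)*(3 + 2*6 + (¼)*6²) = (-24*10201)*(3 + 12 + (¼)*36) = -244824*(3 + 12 + 9) = -244824*24 = -5875776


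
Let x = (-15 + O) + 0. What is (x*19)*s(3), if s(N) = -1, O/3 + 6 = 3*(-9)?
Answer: 2166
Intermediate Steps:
O = -99 (O = -18 + 3*(3*(-9)) = -18 + 3*(-27) = -18 - 81 = -99)
x = -114 (x = (-15 - 99) + 0 = -114 + 0 = -114)
(x*19)*s(3) = -114*19*(-1) = -2166*(-1) = 2166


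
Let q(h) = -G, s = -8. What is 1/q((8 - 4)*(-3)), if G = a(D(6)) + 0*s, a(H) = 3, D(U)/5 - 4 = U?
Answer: -⅓ ≈ -0.33333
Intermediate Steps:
D(U) = 20 + 5*U
G = 3 (G = 3 + 0*(-8) = 3 + 0 = 3)
q(h) = -3 (q(h) = -1*3 = -3)
1/q((8 - 4)*(-3)) = 1/(-3) = -⅓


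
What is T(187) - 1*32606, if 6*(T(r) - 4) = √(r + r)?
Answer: -32602 + √374/6 ≈ -32599.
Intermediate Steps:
T(r) = 4 + √2*√r/6 (T(r) = 4 + √(r + r)/6 = 4 + √(2*r)/6 = 4 + (√2*√r)/6 = 4 + √2*√r/6)
T(187) - 1*32606 = (4 + √2*√187/6) - 1*32606 = (4 + √374/6) - 32606 = -32602 + √374/6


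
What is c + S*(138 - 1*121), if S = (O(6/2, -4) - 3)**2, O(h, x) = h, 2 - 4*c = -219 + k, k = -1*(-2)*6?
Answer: 209/4 ≈ 52.250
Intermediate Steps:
k = 12 (k = 2*6 = 12)
c = 209/4 (c = 1/2 - (-219 + 12)/4 = 1/2 - 1/4*(-207) = 1/2 + 207/4 = 209/4 ≈ 52.250)
S = 0 (S = (6/2 - 3)**2 = (6*(1/2) - 3)**2 = (3 - 3)**2 = 0**2 = 0)
c + S*(138 - 1*121) = 209/4 + 0*(138 - 1*121) = 209/4 + 0*(138 - 121) = 209/4 + 0*17 = 209/4 + 0 = 209/4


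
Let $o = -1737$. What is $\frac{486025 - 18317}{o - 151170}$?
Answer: $- \frac{467708}{152907} \approx -3.0588$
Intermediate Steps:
$\frac{486025 - 18317}{o - 151170} = \frac{486025 - 18317}{-1737 - 151170} = \frac{467708}{-152907} = 467708 \left(- \frac{1}{152907}\right) = - \frac{467708}{152907}$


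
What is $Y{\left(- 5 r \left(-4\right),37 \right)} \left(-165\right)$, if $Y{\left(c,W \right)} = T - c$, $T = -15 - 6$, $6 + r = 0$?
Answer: $-16335$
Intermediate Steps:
$r = -6$ ($r = -6 + 0 = -6$)
$T = -21$ ($T = -15 - 6 = -21$)
$Y{\left(c,W \right)} = -21 - c$
$Y{\left(- 5 r \left(-4\right),37 \right)} \left(-165\right) = \left(-21 - \left(-5\right) \left(-6\right) \left(-4\right)\right) \left(-165\right) = \left(-21 - 30 \left(-4\right)\right) \left(-165\right) = \left(-21 - -120\right) \left(-165\right) = \left(-21 + 120\right) \left(-165\right) = 99 \left(-165\right) = -16335$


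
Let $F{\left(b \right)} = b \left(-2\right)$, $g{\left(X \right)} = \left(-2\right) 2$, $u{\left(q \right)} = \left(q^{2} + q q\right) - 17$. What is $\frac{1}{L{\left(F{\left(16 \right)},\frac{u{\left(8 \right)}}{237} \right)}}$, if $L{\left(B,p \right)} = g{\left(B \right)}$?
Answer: $- \frac{1}{4} \approx -0.25$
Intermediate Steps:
$u{\left(q \right)} = -17 + 2 q^{2}$ ($u{\left(q \right)} = \left(q^{2} + q^{2}\right) - 17 = 2 q^{2} - 17 = -17 + 2 q^{2}$)
$g{\left(X \right)} = -4$
$F{\left(b \right)} = - 2 b$
$L{\left(B,p \right)} = -4$
$\frac{1}{L{\left(F{\left(16 \right)},\frac{u{\left(8 \right)}}{237} \right)}} = \frac{1}{-4} = - \frac{1}{4}$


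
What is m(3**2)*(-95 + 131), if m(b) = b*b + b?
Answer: 3240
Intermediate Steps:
m(b) = b + b**2 (m(b) = b**2 + b = b + b**2)
m(3**2)*(-95 + 131) = (3**2*(1 + 3**2))*(-95 + 131) = (9*(1 + 9))*36 = (9*10)*36 = 90*36 = 3240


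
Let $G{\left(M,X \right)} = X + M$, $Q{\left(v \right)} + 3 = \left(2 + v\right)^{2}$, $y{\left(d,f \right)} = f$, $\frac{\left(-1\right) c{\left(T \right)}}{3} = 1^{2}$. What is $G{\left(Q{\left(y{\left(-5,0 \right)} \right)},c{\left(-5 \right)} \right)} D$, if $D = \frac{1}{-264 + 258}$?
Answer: $\frac{1}{3} \approx 0.33333$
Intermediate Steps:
$c{\left(T \right)} = -3$ ($c{\left(T \right)} = - 3 \cdot 1^{2} = \left(-3\right) 1 = -3$)
$Q{\left(v \right)} = -3 + \left(2 + v\right)^{2}$
$G{\left(M,X \right)} = M + X$
$D = - \frac{1}{6}$ ($D = \frac{1}{-6} = - \frac{1}{6} \approx -0.16667$)
$G{\left(Q{\left(y{\left(-5,0 \right)} \right)},c{\left(-5 \right)} \right)} D = \left(\left(-3 + \left(2 + 0\right)^{2}\right) - 3\right) \left(- \frac{1}{6}\right) = \left(\left(-3 + 2^{2}\right) - 3\right) \left(- \frac{1}{6}\right) = \left(\left(-3 + 4\right) - 3\right) \left(- \frac{1}{6}\right) = \left(1 - 3\right) \left(- \frac{1}{6}\right) = \left(-2\right) \left(- \frac{1}{6}\right) = \frac{1}{3}$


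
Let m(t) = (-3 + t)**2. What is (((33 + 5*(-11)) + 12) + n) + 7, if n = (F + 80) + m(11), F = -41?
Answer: 100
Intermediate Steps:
n = 103 (n = (-41 + 80) + (-3 + 11)**2 = 39 + 8**2 = 39 + 64 = 103)
(((33 + 5*(-11)) + 12) + n) + 7 = (((33 + 5*(-11)) + 12) + 103) + 7 = (((33 - 55) + 12) + 103) + 7 = ((-22 + 12) + 103) + 7 = (-10 + 103) + 7 = 93 + 7 = 100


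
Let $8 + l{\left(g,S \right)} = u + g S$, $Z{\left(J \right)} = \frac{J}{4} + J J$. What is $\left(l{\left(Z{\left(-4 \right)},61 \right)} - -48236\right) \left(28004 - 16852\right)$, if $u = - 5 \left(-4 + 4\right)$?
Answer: $548042736$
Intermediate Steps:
$u = 0$ ($u = \left(-5\right) 0 = 0$)
$Z{\left(J \right)} = J^{2} + \frac{J}{4}$ ($Z{\left(J \right)} = J \frac{1}{4} + J^{2} = \frac{J}{4} + J^{2} = J^{2} + \frac{J}{4}$)
$l{\left(g,S \right)} = -8 + S g$ ($l{\left(g,S \right)} = -8 + \left(0 + g S\right) = -8 + \left(0 + S g\right) = -8 + S g$)
$\left(l{\left(Z{\left(-4 \right)},61 \right)} - -48236\right) \left(28004 - 16852\right) = \left(\left(-8 + 61 \left(- 4 \left(\frac{1}{4} - 4\right)\right)\right) - -48236\right) \left(28004 - 16852\right) = \left(\left(-8 + 61 \left(\left(-4\right) \left(- \frac{15}{4}\right)\right)\right) + 48236\right) 11152 = \left(\left(-8 + 61 \cdot 15\right) + 48236\right) 11152 = \left(\left(-8 + 915\right) + 48236\right) 11152 = \left(907 + 48236\right) 11152 = 49143 \cdot 11152 = 548042736$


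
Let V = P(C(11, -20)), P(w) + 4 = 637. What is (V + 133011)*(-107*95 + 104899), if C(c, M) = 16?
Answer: 12660630696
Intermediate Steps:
P(w) = 633 (P(w) = -4 + 637 = 633)
V = 633
(V + 133011)*(-107*95 + 104899) = (633 + 133011)*(-107*95 + 104899) = 133644*(-10165 + 104899) = 133644*94734 = 12660630696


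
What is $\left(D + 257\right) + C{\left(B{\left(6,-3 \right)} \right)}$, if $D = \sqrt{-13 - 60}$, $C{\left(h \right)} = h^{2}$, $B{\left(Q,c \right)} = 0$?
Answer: $257 + i \sqrt{73} \approx 257.0 + 8.544 i$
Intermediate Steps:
$D = i \sqrt{73}$ ($D = \sqrt{-73} = i \sqrt{73} \approx 8.544 i$)
$\left(D + 257\right) + C{\left(B{\left(6,-3 \right)} \right)} = \left(i \sqrt{73} + 257\right) + 0^{2} = \left(257 + i \sqrt{73}\right) + 0 = 257 + i \sqrt{73}$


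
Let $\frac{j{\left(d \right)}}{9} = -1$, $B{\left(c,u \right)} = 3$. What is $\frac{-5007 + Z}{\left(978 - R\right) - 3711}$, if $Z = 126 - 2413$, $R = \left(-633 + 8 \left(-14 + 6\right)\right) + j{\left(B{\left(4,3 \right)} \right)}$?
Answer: $\frac{7294}{2027} \approx 3.5984$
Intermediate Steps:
$j{\left(d \right)} = -9$ ($j{\left(d \right)} = 9 \left(-1\right) = -9$)
$R = -706$ ($R = \left(-633 + 8 \left(-14 + 6\right)\right) - 9 = \left(-633 + 8 \left(-8\right)\right) - 9 = \left(-633 - 64\right) - 9 = -697 - 9 = -706$)
$Z = -2287$ ($Z = 126 - 2413 = -2287$)
$\frac{-5007 + Z}{\left(978 - R\right) - 3711} = \frac{-5007 - 2287}{\left(978 - -706\right) - 3711} = - \frac{7294}{\left(978 + 706\right) - 3711} = - \frac{7294}{1684 - 3711} = - \frac{7294}{-2027} = \left(-7294\right) \left(- \frac{1}{2027}\right) = \frac{7294}{2027}$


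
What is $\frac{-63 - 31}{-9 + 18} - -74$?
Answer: $\frac{572}{9} \approx 63.556$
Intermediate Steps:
$\frac{-63 - 31}{-9 + 18} - -74 = - \frac{94}{9} + 74 = \frac{572}{9}$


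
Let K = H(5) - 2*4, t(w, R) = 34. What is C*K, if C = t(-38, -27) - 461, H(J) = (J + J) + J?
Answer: -2989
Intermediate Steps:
H(J) = 3*J (H(J) = 2*J + J = 3*J)
C = -427 (C = 34 - 461 = -427)
K = 7 (K = 3*5 - 2*4 = 15 - 8 = 7)
C*K = -427*7 = -2989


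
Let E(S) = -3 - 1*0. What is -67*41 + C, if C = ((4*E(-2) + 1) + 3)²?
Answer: -2683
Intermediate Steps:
E(S) = -3 (E(S) = -3 + 0 = -3)
C = 64 (C = ((4*(-3) + 1) + 3)² = ((-12 + 1) + 3)² = (-11 + 3)² = (-8)² = 64)
-67*41 + C = -67*41 + 64 = -2747 + 64 = -2683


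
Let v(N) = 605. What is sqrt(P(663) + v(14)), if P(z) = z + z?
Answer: sqrt(1931) ≈ 43.943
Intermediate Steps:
P(z) = 2*z
sqrt(P(663) + v(14)) = sqrt(2*663 + 605) = sqrt(1326 + 605) = sqrt(1931)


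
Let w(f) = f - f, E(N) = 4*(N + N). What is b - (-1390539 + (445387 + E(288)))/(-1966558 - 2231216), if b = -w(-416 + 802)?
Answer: -471424/2098887 ≈ -0.22461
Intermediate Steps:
E(N) = 8*N (E(N) = 4*(2*N) = 8*N)
w(f) = 0
b = 0 (b = -1*0 = 0)
b - (-1390539 + (445387 + E(288)))/(-1966558 - 2231216) = 0 - (-1390539 + (445387 + 8*288))/(-1966558 - 2231216) = 0 - (-1390539 + (445387 + 2304))/(-4197774) = 0 - (-1390539 + 447691)*(-1)/4197774 = 0 - (-942848)*(-1)/4197774 = 0 - 1*471424/2098887 = 0 - 471424/2098887 = -471424/2098887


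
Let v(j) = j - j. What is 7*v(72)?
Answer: 0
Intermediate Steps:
v(j) = 0
7*v(72) = 7*0 = 0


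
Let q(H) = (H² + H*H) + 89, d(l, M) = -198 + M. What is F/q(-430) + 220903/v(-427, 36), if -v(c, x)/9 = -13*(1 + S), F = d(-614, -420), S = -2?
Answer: -6285358621/3329001 ≈ -1888.1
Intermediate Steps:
F = -618 (F = -198 - 420 = -618)
v(c, x) = -117 (v(c, x) = -(-117)*(1 - 2) = -(-117)*(-1) = -9*13 = -117)
q(H) = 89 + 2*H² (q(H) = (H² + H²) + 89 = 2*H² + 89 = 89 + 2*H²)
F/q(-430) + 220903/v(-427, 36) = -618/(89 + 2*(-430)²) + 220903/(-117) = -618/(89 + 2*184900) + 220903*(-1/117) = -618/(89 + 369800) - 220903/117 = -618/369889 - 220903/117 = -6285358621/3329001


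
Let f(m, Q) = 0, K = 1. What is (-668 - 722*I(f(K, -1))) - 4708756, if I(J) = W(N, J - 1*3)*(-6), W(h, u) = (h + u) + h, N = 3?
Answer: -4696428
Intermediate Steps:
W(h, u) = u + 2*h
I(J) = -18 - 6*J (I(J) = ((J - 1*3) + 2*3)*(-6) = ((J - 3) + 6)*(-6) = ((-3 + J) + 6)*(-6) = (3 + J)*(-6) = -18 - 6*J)
(-668 - 722*I(f(K, -1))) - 4708756 = (-668 - 722*(-18 - 6*0)) - 4708756 = (-668 - 722*(-18 + 0)) - 4708756 = (-668 - 722*(-18)) - 4708756 = (-668 + 12996) - 4708756 = 12328 - 4708756 = -4696428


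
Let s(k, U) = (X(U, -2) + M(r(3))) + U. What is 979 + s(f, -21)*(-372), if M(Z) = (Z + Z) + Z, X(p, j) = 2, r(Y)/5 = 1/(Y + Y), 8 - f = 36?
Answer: 7117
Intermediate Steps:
f = -28 (f = 8 - 1*36 = 8 - 36 = -28)
r(Y) = 5/(2*Y) (r(Y) = 5/(Y + Y) = 5/((2*Y)) = 5*(1/(2*Y)) = 5/(2*Y))
M(Z) = 3*Z (M(Z) = 2*Z + Z = 3*Z)
s(k, U) = 9/2 + U (s(k, U) = (2 + 3*((5/2)/3)) + U = (2 + 3*((5/2)*(⅓))) + U = (2 + 3*(⅚)) + U = (2 + 5/2) + U = 9/2 + U)
979 + s(f, -21)*(-372) = 979 + (9/2 - 21)*(-372) = 979 - 33/2*(-372) = 979 + 6138 = 7117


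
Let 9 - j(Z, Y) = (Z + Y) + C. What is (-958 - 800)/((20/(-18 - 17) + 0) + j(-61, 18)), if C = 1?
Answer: -12306/353 ≈ -34.861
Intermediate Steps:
j(Z, Y) = 8 - Y - Z (j(Z, Y) = 9 - ((Z + Y) + 1) = 9 - ((Y + Z) + 1) = 9 - (1 + Y + Z) = 9 + (-1 - Y - Z) = 8 - Y - Z)
(-958 - 800)/((20/(-18 - 17) + 0) + j(-61, 18)) = (-958 - 800)/((20/(-18 - 17) + 0) + (8 - 1*18 - 1*(-61))) = -1758/((20/(-35) + 0) + (8 - 18 + 61)) = -1758/((-1/35*20 + 0) + 51) = -1758/((-4/7 + 0) + 51) = -1758/(-4/7 + 51) = -1758/353/7 = -1758*7/353 = -12306/353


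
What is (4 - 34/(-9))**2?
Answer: 4900/81 ≈ 60.494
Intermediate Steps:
(4 - 34/(-9))**2 = (4 - 34*(-1)/9)**2 = (4 - 1*(-34/9))**2 = (4 + 34/9)**2 = (70/9)**2 = 4900/81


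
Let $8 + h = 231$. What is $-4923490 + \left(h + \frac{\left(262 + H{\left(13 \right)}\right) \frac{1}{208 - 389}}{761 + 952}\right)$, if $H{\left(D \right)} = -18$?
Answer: $- \frac{1526473703395}{310053} \approx -4.9233 \cdot 10^{6}$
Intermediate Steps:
$h = 223$ ($h = -8 + 231 = 223$)
$-4923490 + \left(h + \frac{\left(262 + H{\left(13 \right)}\right) \frac{1}{208 - 389}}{761 + 952}\right) = -4923490 + \left(223 + \frac{\left(262 - 18\right) \frac{1}{208 - 389}}{761 + 952}\right) = -4923490 + \left(223 + \frac{244 \frac{1}{-181}}{1713}\right) = -4923490 + \left(223 + 244 \left(- \frac{1}{181}\right) \frac{1}{1713}\right) = -4923490 + \left(223 - \frac{244}{310053}\right) = -4923490 + \frac{69141575}{310053} = - \frac{1526473703395}{310053}$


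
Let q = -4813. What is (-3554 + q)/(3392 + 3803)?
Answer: -8367/7195 ≈ -1.1629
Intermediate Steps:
(-3554 + q)/(3392 + 3803) = (-3554 - 4813)/(3392 + 3803) = -8367/7195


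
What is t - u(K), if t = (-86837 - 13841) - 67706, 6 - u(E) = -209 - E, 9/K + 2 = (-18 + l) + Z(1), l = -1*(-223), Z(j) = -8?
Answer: -10958938/65 ≈ -1.6860e+5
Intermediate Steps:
l = 223
K = 3/65 (K = 9/(-2 + ((-18 + 223) - 8)) = 9/(-2 + (205 - 8)) = 9/(-2 + 197) = 9/195 = 9*(1/195) = 3/65 ≈ 0.046154)
u(E) = 215 + E (u(E) = 6 - (-209 - E) = 6 + (209 + E) = 215 + E)
t = -168384 (t = -100678 - 67706 = -168384)
t - u(K) = -168384 - (215 + 3/65) = -168384 - 1*13978/65 = -168384 - 13978/65 = -10958938/65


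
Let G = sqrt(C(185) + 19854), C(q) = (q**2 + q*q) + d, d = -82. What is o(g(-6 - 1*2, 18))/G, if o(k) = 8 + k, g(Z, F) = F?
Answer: 13*sqrt(88222)/44111 ≈ 0.087536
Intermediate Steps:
C(q) = -82 + 2*q**2 (C(q) = (q**2 + q*q) - 82 = (q**2 + q**2) - 82 = 2*q**2 - 82 = -82 + 2*q**2)
G = sqrt(88222) (G = sqrt((-82 + 2*185**2) + 19854) = sqrt((-82 + 2*34225) + 19854) = sqrt((-82 + 68450) + 19854) = sqrt(68368 + 19854) = sqrt(88222) ≈ 297.02)
o(g(-6 - 1*2, 18))/G = (8 + 18)/(sqrt(88222)) = 26*(sqrt(88222)/88222) = 13*sqrt(88222)/44111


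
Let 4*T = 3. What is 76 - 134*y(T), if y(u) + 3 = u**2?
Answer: 3221/8 ≈ 402.63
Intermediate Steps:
T = 3/4 (T = (1/4)*3 = 3/4 ≈ 0.75000)
y(u) = -3 + u**2
76 - 134*y(T) = 76 - 134*(-3 + (3/4)**2) = 76 - 134*(-3 + 9/16) = 76 - 134*(-39/16) = 76 + 2613/8 = 3221/8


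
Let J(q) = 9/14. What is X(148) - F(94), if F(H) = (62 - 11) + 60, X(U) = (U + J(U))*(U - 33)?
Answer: 237761/14 ≈ 16983.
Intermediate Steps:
J(q) = 9/14 (J(q) = 9*(1/14) = 9/14)
X(U) = (-33 + U)*(9/14 + U) (X(U) = (U + 9/14)*(U - 33) = (9/14 + U)*(-33 + U) = (-33 + U)*(9/14 + U))
F(H) = 111 (F(H) = 51 + 60 = 111)
X(148) - F(94) = (-297/14 + 148² - 453/14*148) - 1*111 = (-297/14 + 21904 - 33522/7) - 111 = 239315/14 - 111 = 237761/14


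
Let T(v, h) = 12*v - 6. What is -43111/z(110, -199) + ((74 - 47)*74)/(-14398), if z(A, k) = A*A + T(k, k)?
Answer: -13915321/3037978 ≈ -4.5805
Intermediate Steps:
T(v, h) = -6 + 12*v
z(A, k) = -6 + A**2 + 12*k (z(A, k) = A*A + (-6 + 12*k) = A**2 + (-6 + 12*k) = -6 + A**2 + 12*k)
-43111/z(110, -199) + ((74 - 47)*74)/(-14398) = -43111/(-6 + 110**2 + 12*(-199)) + ((74 - 47)*74)/(-14398) = -43111/(-6 + 12100 - 2388) + (27*74)*(-1/14398) = -43111/9706 + 1998*(-1/14398) = -43111*1/9706 - 999/7199 = -43111/9706 - 999/7199 = -13915321/3037978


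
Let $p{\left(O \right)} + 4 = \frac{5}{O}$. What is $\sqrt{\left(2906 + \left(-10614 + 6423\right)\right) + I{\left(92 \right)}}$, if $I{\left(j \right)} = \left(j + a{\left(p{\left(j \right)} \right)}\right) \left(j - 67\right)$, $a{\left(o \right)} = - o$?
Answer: $\frac{\sqrt{2356465}}{46} \approx 33.371$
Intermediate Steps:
$p{\left(O \right)} = -4 + \frac{5}{O}$
$I{\left(j \right)} = \left(-67 + j\right) \left(4 + j - \frac{5}{j}\right)$ ($I{\left(j \right)} = \left(j - \left(-4 + \frac{5}{j}\right)\right) \left(j - 67\right) = \left(j + \left(4 - \frac{5}{j}\right)\right) \left(-67 + j\right) = \left(4 + j - \frac{5}{j}\right) \left(-67 + j\right) = \left(-67 + j\right) \left(4 + j - \frac{5}{j}\right)$)
$\sqrt{\left(2906 + \left(-10614 + 6423\right)\right) + I{\left(92 \right)}} = \sqrt{\left(2906 + \left(-10614 + 6423\right)\right) + \left(-273 + 92^{2} - 5796 + \frac{335}{92}\right)} = \sqrt{\left(2906 - 4191\right) + \left(-273 + 8464 - 5796 + 335 \cdot \frac{1}{92}\right)} = \sqrt{-1285 + \left(-273 + 8464 - 5796 + \frac{335}{92}\right)} = \sqrt{-1285 + \frac{220675}{92}} = \sqrt{\frac{102455}{92}} = \frac{\sqrt{2356465}}{46}$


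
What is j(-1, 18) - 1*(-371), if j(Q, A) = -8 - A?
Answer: 345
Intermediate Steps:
j(-1, 18) - 1*(-371) = (-8 - 1*18) - 1*(-371) = (-8 - 18) + 371 = -26 + 371 = 345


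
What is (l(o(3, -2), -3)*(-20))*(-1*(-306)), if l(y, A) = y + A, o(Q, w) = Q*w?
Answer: 55080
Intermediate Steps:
l(y, A) = A + y
(l(o(3, -2), -3)*(-20))*(-1*(-306)) = ((-3 + 3*(-2))*(-20))*(-1*(-306)) = ((-3 - 6)*(-20))*306 = -9*(-20)*306 = 180*306 = 55080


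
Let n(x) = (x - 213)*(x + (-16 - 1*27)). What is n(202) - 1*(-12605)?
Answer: 10856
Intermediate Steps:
n(x) = (-213 + x)*(-43 + x) (n(x) = (-213 + x)*(x + (-16 - 27)) = (-213 + x)*(x - 43) = (-213 + x)*(-43 + x))
n(202) - 1*(-12605) = (9159 + 202**2 - 256*202) - 1*(-12605) = (9159 + 40804 - 51712) + 12605 = -1749 + 12605 = 10856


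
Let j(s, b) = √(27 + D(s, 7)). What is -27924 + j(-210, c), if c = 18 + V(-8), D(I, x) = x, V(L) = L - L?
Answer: -27924 + √34 ≈ -27918.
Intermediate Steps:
V(L) = 0
c = 18 (c = 18 + 0 = 18)
j(s, b) = √34 (j(s, b) = √(27 + 7) = √34)
-27924 + j(-210, c) = -27924 + √34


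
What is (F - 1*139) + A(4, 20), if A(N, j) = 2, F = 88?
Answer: -49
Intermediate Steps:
(F - 1*139) + A(4, 20) = (88 - 1*139) + 2 = (88 - 139) + 2 = -51 + 2 = -49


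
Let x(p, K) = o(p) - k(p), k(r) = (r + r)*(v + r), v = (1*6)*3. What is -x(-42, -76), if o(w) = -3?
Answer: 2019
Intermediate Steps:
v = 18 (v = 6*3 = 18)
k(r) = 2*r*(18 + r) (k(r) = (r + r)*(18 + r) = (2*r)*(18 + r) = 2*r*(18 + r))
x(p, K) = -3 - 2*p*(18 + p)
-x(-42, -76) = -(-3 - 2*(-42)*(18 - 42)) = -(-3 - 2*(-42)*(-24)) = -(-3 - 2016) = -1*(-2019) = 2019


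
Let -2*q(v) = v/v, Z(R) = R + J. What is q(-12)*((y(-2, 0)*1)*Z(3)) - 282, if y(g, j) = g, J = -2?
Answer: -281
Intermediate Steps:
Z(R) = -2 + R (Z(R) = R - 2 = -2 + R)
q(v) = -1/2 (q(v) = -v/(2*v) = -1/2*1 = -1/2)
q(-12)*((y(-2, 0)*1)*Z(3)) - 282 = -(-2*1)*(-2 + 3)/2 - 282 = -(-1) - 282 = -1/2*(-2) - 282 = 1 - 282 = -281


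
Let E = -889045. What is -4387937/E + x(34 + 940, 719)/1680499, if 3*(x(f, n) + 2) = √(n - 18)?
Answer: 7373921962473/1494039233455 + √701/5041497 ≈ 4.9356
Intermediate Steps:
x(f, n) = -2 + √(-18 + n)/3 (x(f, n) = -2 + √(n - 18)/3 = -2 + √(-18 + n)/3)
-4387937/E + x(34 + 940, 719)/1680499 = -4387937/(-889045) + (-2 + √(-18 + 719)/3)/1680499 = -4387937*(-1/889045) + (-2 + √701/3)*(1/1680499) = 4387937/889045 + (-2/1680499 + √701/5041497) = 7373921962473/1494039233455 + √701/5041497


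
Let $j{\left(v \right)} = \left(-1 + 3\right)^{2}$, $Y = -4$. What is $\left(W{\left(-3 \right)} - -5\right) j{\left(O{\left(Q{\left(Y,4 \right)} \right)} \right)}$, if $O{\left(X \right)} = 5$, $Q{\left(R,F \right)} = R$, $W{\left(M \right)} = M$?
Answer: $8$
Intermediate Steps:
$j{\left(v \right)} = 4$ ($j{\left(v \right)} = 2^{2} = 4$)
$\left(W{\left(-3 \right)} - -5\right) j{\left(O{\left(Q{\left(Y,4 \right)} \right)} \right)} = \left(-3 - -5\right) 4 = \left(-3 + 5\right) 4 = 2 \cdot 4 = 8$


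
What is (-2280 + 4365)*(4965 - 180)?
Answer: 9976725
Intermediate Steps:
(-2280 + 4365)*(4965 - 180) = 2085*4785 = 9976725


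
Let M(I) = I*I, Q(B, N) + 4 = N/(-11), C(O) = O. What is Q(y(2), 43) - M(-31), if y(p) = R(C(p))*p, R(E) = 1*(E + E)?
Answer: -10658/11 ≈ -968.91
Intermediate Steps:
R(E) = 2*E (R(E) = 1*(2*E) = 2*E)
y(p) = 2*p**2 (y(p) = (2*p)*p = 2*p**2)
Q(B, N) = -4 - N/11 (Q(B, N) = -4 + N/(-11) = -4 + N*(-1/11) = -4 - N/11)
M(I) = I**2
Q(y(2), 43) - M(-31) = (-4 - 1/11*43) - 1*(-31)**2 = (-4 - 43/11) - 1*961 = -87/11 - 961 = -10658/11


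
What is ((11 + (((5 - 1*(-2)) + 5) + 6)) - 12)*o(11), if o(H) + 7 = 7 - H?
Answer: -187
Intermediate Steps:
o(H) = -H (o(H) = -7 + (7 - H) = -H)
((11 + (((5 - 1*(-2)) + 5) + 6)) - 12)*o(11) = ((11 + (((5 - 1*(-2)) + 5) + 6)) - 12)*(-1*11) = ((11 + (((5 + 2) + 5) + 6)) - 12)*(-11) = ((11 + ((7 + 5) + 6)) - 12)*(-11) = ((11 + (12 + 6)) - 12)*(-11) = ((11 + 18) - 12)*(-11) = (29 - 12)*(-11) = 17*(-11) = -187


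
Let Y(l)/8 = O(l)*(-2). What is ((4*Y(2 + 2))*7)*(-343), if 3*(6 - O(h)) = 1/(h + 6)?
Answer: 13752928/15 ≈ 9.1686e+5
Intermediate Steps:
O(h) = 6 - 1/(3*(6 + h)) (O(h) = 6 - 1/(3*(h + 6)) = 6 - 1/(3*(6 + h)))
Y(l) = -16*(107 + 18*l)/(3*(6 + l)) (Y(l) = 8*(((107 + 18*l)/(3*(6 + l)))*(-2)) = 8*(-2*(107 + 18*l)/(3*(6 + l))) = -16*(107 + 18*l)/(3*(6 + l)))
((4*Y(2 + 2))*7)*(-343) = ((4*(16*(-107 - 18*(2 + 2))/(3*(6 + (2 + 2)))))*7)*(-343) = ((4*(16*(-107 - 18*4)/(3*(6 + 4))))*7)*(-343) = ((4*((16/3)*(-107 - 72)/10))*7)*(-343) = ((4*((16/3)*(1/10)*(-179)))*7)*(-343) = ((4*(-1432/15))*7)*(-343) = -5728/15*7*(-343) = -40096/15*(-343) = 13752928/15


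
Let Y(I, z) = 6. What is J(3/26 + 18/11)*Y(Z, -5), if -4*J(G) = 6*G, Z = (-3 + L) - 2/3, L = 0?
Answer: -4509/286 ≈ -15.766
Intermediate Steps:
Z = -11/3 (Z = (-3 + 0) - 2/3 = -3 - 2/3 = -11/3 ≈ -3.6667)
J(G) = -3*G/2
J(3/26 + 18/11)*Y(Z, -5) = -3*(3/26 + 18/11)/2*6 = -3/2*501/286*6 = -1503/572*6 = -4509/286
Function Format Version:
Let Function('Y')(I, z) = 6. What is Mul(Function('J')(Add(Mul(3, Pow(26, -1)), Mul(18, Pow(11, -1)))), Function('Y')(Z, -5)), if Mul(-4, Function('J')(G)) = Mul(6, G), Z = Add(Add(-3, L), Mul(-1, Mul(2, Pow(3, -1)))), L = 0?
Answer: Rational(-4509, 286) ≈ -15.766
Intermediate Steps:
Z = Rational(-11, 3) (Z = Add(Add(-3, 0), Mul(-1, Mul(2, Pow(3, -1)))) = Add(-3, Mul(-1, Mul(2, Rational(1, 3)))) = Add(-3, Mul(-1, Rational(2, 3))) = Add(-3, Rational(-2, 3)) = Rational(-11, 3) ≈ -3.6667)
Function('J')(G) = Mul(Rational(-3, 2), G) (Function('J')(G) = Mul(Rational(-1, 4), Mul(6, G)) = Mul(Rational(-3, 2), G))
Mul(Function('J')(Add(Mul(3, Pow(26, -1)), Mul(18, Pow(11, -1)))), Function('Y')(Z, -5)) = Mul(Mul(Rational(-3, 2), Add(Mul(3, Pow(26, -1)), Mul(18, Pow(11, -1)))), 6) = Mul(Mul(Rational(-3, 2), Add(Mul(3, Rational(1, 26)), Mul(18, Rational(1, 11)))), 6) = Mul(Mul(Rational(-3, 2), Add(Rational(3, 26), Rational(18, 11))), 6) = Mul(Mul(Rational(-3, 2), Rational(501, 286)), 6) = Mul(Rational(-1503, 572), 6) = Rational(-4509, 286)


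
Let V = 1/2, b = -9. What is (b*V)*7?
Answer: -63/2 ≈ -31.500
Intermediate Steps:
V = 1/2 ≈ 0.50000
(b*V)*7 = -9*1/2*7 = -9/2*7 = -63/2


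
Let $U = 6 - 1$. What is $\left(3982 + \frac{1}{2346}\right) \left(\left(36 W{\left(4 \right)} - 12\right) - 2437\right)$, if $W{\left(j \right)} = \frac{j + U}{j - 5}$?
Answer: $- \frac{25904736529}{2346} \approx -1.1042 \cdot 10^{7}$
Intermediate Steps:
$U = 5$ ($U = 6 - 1 = 5$)
$W{\left(j \right)} = \frac{5 + j}{-5 + j}$ ($W{\left(j \right)} = \frac{j + 5}{j - 5} = \frac{5 + j}{-5 + j}$)
$\left(3982 + \frac{1}{2346}\right) \left(\left(36 W{\left(4 \right)} - 12\right) - 2437\right) = \left(3982 + \frac{1}{2346}\right) \left(\left(36 \frac{5 + 4}{-5 + 4} - 12\right) - 2437\right) = \left(3982 + \frac{1}{2346}\right) \left(\left(36 \frac{1}{-1} \cdot 9 - 12\right) - 2437\right) = \frac{9341773 \left(\left(36 \left(\left(-1\right) 9\right) - 12\right) - 2437\right)}{2346} = \frac{9341773 \left(\left(36 \left(-9\right) - 12\right) - 2437\right)}{2346} = \frac{9341773 \left(\left(-324 - 12\right) - 2437\right)}{2346} = \frac{9341773 \left(-336 - 2437\right)}{2346} = \frac{9341773}{2346} \left(-2773\right) = - \frac{25904736529}{2346}$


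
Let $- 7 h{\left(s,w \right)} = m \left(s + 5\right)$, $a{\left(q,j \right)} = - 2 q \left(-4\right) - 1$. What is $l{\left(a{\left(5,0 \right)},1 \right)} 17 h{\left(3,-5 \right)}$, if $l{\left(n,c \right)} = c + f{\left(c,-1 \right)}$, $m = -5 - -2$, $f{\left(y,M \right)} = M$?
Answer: $0$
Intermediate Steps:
$a{\left(q,j \right)} = -1 + 8 q$ ($a{\left(q,j \right)} = 8 q - 1 = -1 + 8 q$)
$m = -3$ ($m = -5 + 2 = -3$)
$l{\left(n,c \right)} = -1 + c$ ($l{\left(n,c \right)} = c - 1 = -1 + c$)
$h{\left(s,w \right)} = \frac{15}{7} + \frac{3 s}{7}$ ($h{\left(s,w \right)} = - \frac{\left(-3\right) \left(s + 5\right)}{7} = - \frac{\left(-3\right) \left(5 + s\right)}{7} = - \frac{-15 - 3 s}{7} = \frac{15}{7} + \frac{3 s}{7}$)
$l{\left(a{\left(5,0 \right)},1 \right)} 17 h{\left(3,-5 \right)} = \left(-1 + 1\right) 17 \left(\frac{15}{7} + \frac{3}{7} \cdot 3\right) = 0 \cdot 17 \left(\frac{15}{7} + \frac{9}{7}\right) = 0 \cdot \frac{24}{7} = 0$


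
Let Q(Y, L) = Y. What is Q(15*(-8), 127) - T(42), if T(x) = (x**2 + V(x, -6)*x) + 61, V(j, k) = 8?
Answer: -2281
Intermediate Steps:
T(x) = 61 + x**2 + 8*x (T(x) = (x**2 + 8*x) + 61 = 61 + x**2 + 8*x)
Q(15*(-8), 127) - T(42) = 15*(-8) - (61 + 42**2 + 8*42) = -120 - (61 + 1764 + 336) = -120 - 1*2161 = -120 - 2161 = -2281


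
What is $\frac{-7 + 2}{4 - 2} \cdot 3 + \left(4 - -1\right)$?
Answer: $- \frac{5}{2} \approx -2.5$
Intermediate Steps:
$\frac{-7 + 2}{4 - 2} \cdot 3 + \left(4 - -1\right) = - \frac{5}{2} \cdot 3 + \left(4 + 1\right) = \left(-5\right) \frac{1}{2} \cdot 3 + 5 = \left(- \frac{5}{2}\right) 3 + 5 = - \frac{15}{2} + 5 = - \frac{5}{2}$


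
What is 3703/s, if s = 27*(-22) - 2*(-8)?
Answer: -3703/578 ≈ -6.4066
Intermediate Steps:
s = -578 (s = -594 + 16 = -578)
3703/s = 3703/(-578) = 3703*(-1/578) = -3703/578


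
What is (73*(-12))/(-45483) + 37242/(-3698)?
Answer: -281773073/28032689 ≈ -10.052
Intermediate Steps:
(73*(-12))/(-45483) + 37242/(-3698) = -876*(-1/45483) + 37242*(-1/3698) = 292/15161 - 18621/1849 = -281773073/28032689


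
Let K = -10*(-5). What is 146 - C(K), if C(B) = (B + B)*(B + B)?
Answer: -9854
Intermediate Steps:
K = 50
C(B) = 4*B² (C(B) = (2*B)*(2*B) = 4*B²)
146 - C(K) = 146 - 4*50² = 146 - 4*2500 = 146 - 1*10000 = 146 - 10000 = -9854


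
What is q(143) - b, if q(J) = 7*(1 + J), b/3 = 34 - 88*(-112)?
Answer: -28662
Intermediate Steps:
b = 29670 (b = 3*(34 - 88*(-112)) = 3*(34 + 9856) = 3*9890 = 29670)
q(J) = 7 + 7*J
q(143) - b = (7 + 7*143) - 1*29670 = (7 + 1001) - 29670 = 1008 - 29670 = -28662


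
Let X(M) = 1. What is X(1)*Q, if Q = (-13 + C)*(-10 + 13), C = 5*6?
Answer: 51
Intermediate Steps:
C = 30
Q = 51 (Q = (-13 + 30)*(-10 + 13) = 17*3 = 51)
X(1)*Q = 1*51 = 51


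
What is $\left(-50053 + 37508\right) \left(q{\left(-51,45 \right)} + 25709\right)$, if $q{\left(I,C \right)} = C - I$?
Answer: $-323723725$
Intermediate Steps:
$\left(-50053 + 37508\right) \left(q{\left(-51,45 \right)} + 25709\right) = \left(-50053 + 37508\right) \left(\left(45 - -51\right) + 25709\right) = - 12545 \left(\left(45 + 51\right) + 25709\right) = - 12545 \left(96 + 25709\right) = \left(-12545\right) 25805 = -323723725$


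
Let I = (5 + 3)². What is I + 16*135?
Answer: 2224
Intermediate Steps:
I = 64 (I = 8² = 64)
I + 16*135 = 64 + 16*135 = 64 + 2160 = 2224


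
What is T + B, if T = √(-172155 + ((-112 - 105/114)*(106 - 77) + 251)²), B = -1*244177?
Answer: -244177 + √12953647981/38 ≈ -2.4118e+5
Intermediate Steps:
B = -244177
T = √12953647981/38 (T = √(-172155 + ((-112 - 105*1/114)*29 + 251)²) = √(-172155 + ((-112 - 35/38)*29 + 251)²) = √(-172155 + (-4291/38*29 + 251)²) = √(-172155 + (-124439/38 + 251)²) = √(-172155 + (-114901/38)²) = √(-172155 + 13202239801/1444) = √(12953647981/1444) = √12953647981/38 ≈ 2995.1)
T + B = √12953647981/38 - 244177 = -244177 + √12953647981/38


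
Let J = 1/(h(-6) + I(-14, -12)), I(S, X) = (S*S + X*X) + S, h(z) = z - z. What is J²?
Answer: 1/106276 ≈ 9.4095e-6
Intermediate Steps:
h(z) = 0
I(S, X) = S + S² + X² (I(S, X) = (S² + X²) + S = S + S² + X²)
J = 1/326 (J = 1/(0 + (-14 + (-14)² + (-12)²)) = 1/(0 + (-14 + 196 + 144)) = 1/(0 + 326) = 1/326 ≈ 0.0030675)
J² = (1/326)² = 1/106276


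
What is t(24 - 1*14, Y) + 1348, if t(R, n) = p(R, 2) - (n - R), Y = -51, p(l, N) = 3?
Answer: 1412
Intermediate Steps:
t(R, n) = 3 + R - n (t(R, n) = 3 - (n - R) = 3 + (R - n) = 3 + R - n)
t(24 - 1*14, Y) + 1348 = (3 + (24 - 1*14) - 1*(-51)) + 1348 = (3 + (24 - 14) + 51) + 1348 = (3 + 10 + 51) + 1348 = 64 + 1348 = 1412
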